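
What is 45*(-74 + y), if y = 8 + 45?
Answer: -945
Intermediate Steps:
y = 53
45*(-74 + y) = 45*(-74 + 53) = 45*(-21) = -945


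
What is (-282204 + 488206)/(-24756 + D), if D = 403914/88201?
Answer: -9084791201/1091550021 ≈ -8.3228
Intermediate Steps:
D = 403914/88201 (D = 403914*(1/88201) = 403914/88201 ≈ 4.5795)
(-282204 + 488206)/(-24756 + D) = (-282204 + 488206)/(-24756 + 403914/88201) = 206002/(-2183100042/88201) = 206002*(-88201/2183100042) = -9084791201/1091550021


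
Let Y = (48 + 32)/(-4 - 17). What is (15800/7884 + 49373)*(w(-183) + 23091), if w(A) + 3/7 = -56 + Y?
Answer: 47067525752918/41391 ≈ 1.1371e+9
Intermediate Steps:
Y = -80/21 (Y = 80/(-21) = 80*(-1/21) = -80/21 ≈ -3.8095)
w(A) = -1265/21 (w(A) = -3/7 + (-56 - 80/21) = -3/7 - 1256/21 = -1265/21)
(15800/7884 + 49373)*(w(-183) + 23091) = (15800/7884 + 49373)*(-1265/21 + 23091) = (15800*(1/7884) + 49373)*(483646/21) = (3950/1971 + 49373)*(483646/21) = (97318133/1971)*(483646/21) = 47067525752918/41391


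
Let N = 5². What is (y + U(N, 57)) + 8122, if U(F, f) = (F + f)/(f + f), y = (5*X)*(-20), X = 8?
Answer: 417395/57 ≈ 7322.7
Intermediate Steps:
y = -800 (y = (5*8)*(-20) = 40*(-20) = -800)
N = 25
U(F, f) = (F + f)/(2*f) (U(F, f) = (F + f)/((2*f)) = (F + f)*(1/(2*f)) = (F + f)/(2*f))
(y + U(N, 57)) + 8122 = (-800 + (½)*(25 + 57)/57) + 8122 = (-800 + (½)*(1/57)*82) + 8122 = (-800 + 41/57) + 8122 = -45559/57 + 8122 = 417395/57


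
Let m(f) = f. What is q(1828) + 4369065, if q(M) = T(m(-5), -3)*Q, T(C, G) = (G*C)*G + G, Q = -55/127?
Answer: 554873895/127 ≈ 4.3691e+6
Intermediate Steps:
Q = -55/127 (Q = -55*1/127 = -55/127 ≈ -0.43307)
T(C, G) = G + C*G² (T(C, G) = (C*G)*G + G = C*G² + G = G + C*G²)
q(M) = 2640/127 (q(M) = -3*(1 - 5*(-3))*(-55/127) = -3*(1 + 15)*(-55/127) = -3*16*(-55/127) = -48*(-55/127) = 2640/127)
q(1828) + 4369065 = 2640/127 + 4369065 = 554873895/127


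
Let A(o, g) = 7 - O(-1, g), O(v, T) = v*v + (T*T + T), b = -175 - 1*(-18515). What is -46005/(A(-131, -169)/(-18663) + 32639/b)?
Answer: -5248854905700/376580299 ≈ -13938.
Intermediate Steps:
b = 18340 (b = -175 + 18515 = 18340)
O(v, T) = T + T² + v² (O(v, T) = v² + (T² + T) = v² + (T + T²) = T + T² + v²)
A(o, g) = 6 - g - g² (A(o, g) = 7 - (g + g² + (-1)²) = 7 - (g + g² + 1) = 7 - (1 + g + g²) = 7 + (-1 - g - g²) = 6 - g - g²)
-46005/(A(-131, -169)/(-18663) + 32639/b) = -46005/((6 - 1*(-169) - 1*(-169)²)/(-18663) + 32639/18340) = -46005/((6 + 169 - 1*28561)*(-1/18663) + 32639*(1/18340)) = -46005/((6 + 169 - 28561)*(-1/18663) + 32639/18340) = -46005/(-28386*(-1/18663) + 32639/18340) = -46005/(9462/6221 + 32639/18340) = -46005/376580299/114093140 = -46005*114093140/376580299 = -5248854905700/376580299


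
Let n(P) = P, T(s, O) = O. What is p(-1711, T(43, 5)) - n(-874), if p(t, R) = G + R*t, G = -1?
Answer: -7682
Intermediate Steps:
p(t, R) = -1 + R*t
p(-1711, T(43, 5)) - n(-874) = (-1 + 5*(-1711)) - 1*(-874) = (-1 - 8555) + 874 = -8556 + 874 = -7682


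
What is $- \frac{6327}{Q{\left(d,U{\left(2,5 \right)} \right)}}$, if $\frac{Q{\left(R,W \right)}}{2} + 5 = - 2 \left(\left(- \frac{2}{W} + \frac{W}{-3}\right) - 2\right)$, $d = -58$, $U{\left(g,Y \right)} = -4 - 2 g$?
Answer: $\frac{18981}{41} \approx 462.95$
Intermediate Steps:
$Q{\left(R,W \right)} = -2 + \frac{8}{W} + \frac{4 W}{3}$ ($Q{\left(R,W \right)} = -10 + 2 \left(- 2 \left(\left(- \frac{2}{W} + \frac{W}{-3}\right) - 2\right)\right) = -10 + 2 \left(- 2 \left(\left(- \frac{2}{W} + W \left(- \frac{1}{3}\right)\right) - 2\right)\right) = -10 + 2 \left(- 2 \left(\left(- \frac{2}{W} - \frac{W}{3}\right) - 2\right)\right) = -10 + 2 \left(- 2 \left(-2 - \frac{2}{W} - \frac{W}{3}\right)\right) = -10 + 2 \left(4 + \frac{4}{W} + \frac{2 W}{3}\right) = -10 + \left(8 + \frac{8}{W} + \frac{4 W}{3}\right) = -2 + \frac{8}{W} + \frac{4 W}{3}$)
$- \frac{6327}{Q{\left(d,U{\left(2,5 \right)} \right)}} = - \frac{6327}{-2 + \frac{8}{-4 - 4} + \frac{4 \left(-4 - 4\right)}{3}} = - \frac{6327}{-2 + \frac{8}{-8} + \frac{4}{3} \left(-8\right)} = - \frac{6327}{-2 + 8 \left(- \frac{1}{8}\right) - \frac{32}{3}} = - \frac{6327}{-2 - 1 - \frac{32}{3}} = - \frac{6327}{- \frac{41}{3}} = \left(-6327\right) \left(- \frac{3}{41}\right) = \frac{18981}{41}$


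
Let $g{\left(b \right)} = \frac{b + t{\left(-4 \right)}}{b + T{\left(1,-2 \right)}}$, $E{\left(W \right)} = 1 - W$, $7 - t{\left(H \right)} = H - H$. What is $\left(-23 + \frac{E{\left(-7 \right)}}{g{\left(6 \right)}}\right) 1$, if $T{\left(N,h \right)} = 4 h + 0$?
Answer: $- \frac{315}{13} \approx -24.231$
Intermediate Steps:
$t{\left(H \right)} = 7$ ($t{\left(H \right)} = 7 - \left(H - H\right) = 7 - 0 = 7 + 0 = 7$)
$T{\left(N,h \right)} = 4 h$
$g{\left(b \right)} = \frac{7 + b}{-8 + b}$ ($g{\left(b \right)} = \frac{b + 7}{b + 4 \left(-2\right)} = \frac{7 + b}{b - 8} = \frac{7 + b}{-8 + b}$)
$\left(-23 + \frac{E{\left(-7 \right)}}{g{\left(6 \right)}}\right) 1 = \left(-23 + \frac{1 - -7}{\frac{1}{-8 + 6} \left(7 + 6\right)}\right) 1 = \left(-23 + \frac{1 + 7}{\frac{1}{-2} \cdot 13}\right) 1 = \left(-23 + \frac{8}{\left(- \frac{1}{2}\right) 13}\right) 1 = \left(-23 + \frac{8}{- \frac{13}{2}}\right) 1 = \left(-23 + 8 \left(- \frac{2}{13}\right)\right) 1 = \left(-23 - \frac{16}{13}\right) 1 = \left(- \frac{315}{13}\right) 1 = - \frac{315}{13}$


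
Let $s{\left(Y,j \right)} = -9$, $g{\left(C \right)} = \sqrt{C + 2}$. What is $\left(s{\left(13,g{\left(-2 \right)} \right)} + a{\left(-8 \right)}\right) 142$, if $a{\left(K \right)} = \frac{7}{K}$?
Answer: $- \frac{5609}{4} \approx -1402.3$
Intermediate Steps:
$g{\left(C \right)} = \sqrt{2 + C}$
$\left(s{\left(13,g{\left(-2 \right)} \right)} + a{\left(-8 \right)}\right) 142 = \left(-9 + \frac{7}{-8}\right) 142 = \left(-9 + 7 \left(- \frac{1}{8}\right)\right) 142 = \left(-9 - \frac{7}{8}\right) 142 = \left(- \frac{79}{8}\right) 142 = - \frac{5609}{4}$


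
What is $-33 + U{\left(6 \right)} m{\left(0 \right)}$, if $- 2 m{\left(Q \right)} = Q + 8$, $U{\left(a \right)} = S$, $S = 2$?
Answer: $-41$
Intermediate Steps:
$U{\left(a \right)} = 2$
$m{\left(Q \right)} = -4 - \frac{Q}{2}$ ($m{\left(Q \right)} = - \frac{Q + 8}{2} = - \frac{8 + Q}{2} = -4 - \frac{Q}{2}$)
$-33 + U{\left(6 \right)} m{\left(0 \right)} = -33 + 2 \left(-4 - 0\right) = -33 + 2 \left(-4 + 0\right) = -33 + 2 \left(-4\right) = -33 - 8 = -41$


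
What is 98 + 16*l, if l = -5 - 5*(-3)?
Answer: 258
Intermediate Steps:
l = 10 (l = -5 + 15 = 10)
98 + 16*l = 98 + 16*10 = 98 + 160 = 258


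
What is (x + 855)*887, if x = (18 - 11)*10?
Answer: 820475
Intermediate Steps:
x = 70 (x = 7*10 = 70)
(x + 855)*887 = (70 + 855)*887 = 925*887 = 820475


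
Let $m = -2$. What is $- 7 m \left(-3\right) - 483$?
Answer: $-525$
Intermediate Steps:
$- 7 m \left(-3\right) - 483 = \left(-7\right) \left(-2\right) \left(-3\right) - 483 = 14 \left(-3\right) - 483 = -42 - 483 = -525$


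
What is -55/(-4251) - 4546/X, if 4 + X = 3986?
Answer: -9553018/8463741 ≈ -1.1287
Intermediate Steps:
X = 3982 (X = -4 + 3986 = 3982)
-55/(-4251) - 4546/X = -55/(-4251) - 4546/3982 = -55*(-1/4251) - 4546*1/3982 = 55/4251 - 2273/1991 = -9553018/8463741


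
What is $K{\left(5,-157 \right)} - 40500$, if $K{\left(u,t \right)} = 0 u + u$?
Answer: $-40495$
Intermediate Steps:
$K{\left(u,t \right)} = u$ ($K{\left(u,t \right)} = 0 + u = u$)
$K{\left(5,-157 \right)} - 40500 = 5 - 40500 = -40495$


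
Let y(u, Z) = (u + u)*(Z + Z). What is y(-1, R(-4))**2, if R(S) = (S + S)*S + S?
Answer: 12544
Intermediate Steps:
R(S) = S + 2*S**2 (R(S) = (2*S)*S + S = 2*S**2 + S = S + 2*S**2)
y(u, Z) = 4*Z*u (y(u, Z) = (2*u)*(2*Z) = 4*Z*u)
y(-1, R(-4))**2 = (4*(-4*(1 + 2*(-4)))*(-1))**2 = (4*(-4*(1 - 8))*(-1))**2 = (4*(-4*(-7))*(-1))**2 = (4*28*(-1))**2 = (-112)**2 = 12544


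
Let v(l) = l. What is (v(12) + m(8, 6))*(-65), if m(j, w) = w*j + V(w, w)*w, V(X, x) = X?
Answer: -6240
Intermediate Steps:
m(j, w) = w² + j*w (m(j, w) = w*j + w*w = j*w + w² = w² + j*w)
(v(12) + m(8, 6))*(-65) = (12 + 6*(8 + 6))*(-65) = (12 + 6*14)*(-65) = (12 + 84)*(-65) = 96*(-65) = -6240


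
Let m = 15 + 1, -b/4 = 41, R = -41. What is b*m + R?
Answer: -2665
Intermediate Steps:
b = -164 (b = -4*41 = -164)
m = 16
b*m + R = -164*16 - 41 = -2624 - 41 = -2665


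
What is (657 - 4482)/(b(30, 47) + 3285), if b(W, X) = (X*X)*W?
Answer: -255/4637 ≈ -0.054992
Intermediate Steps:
b(W, X) = W*X² (b(W, X) = X²*W = W*X²)
(657 - 4482)/(b(30, 47) + 3285) = (657 - 4482)/(30*47² + 3285) = -3825/(30*2209 + 3285) = -3825/(66270 + 3285) = -3825/69555 = -3825*1/69555 = -255/4637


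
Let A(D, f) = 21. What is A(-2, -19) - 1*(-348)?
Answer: 369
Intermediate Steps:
A(-2, -19) - 1*(-348) = 21 - 1*(-348) = 21 + 348 = 369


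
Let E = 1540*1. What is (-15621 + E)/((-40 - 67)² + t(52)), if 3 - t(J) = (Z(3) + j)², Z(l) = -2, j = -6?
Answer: -14081/11388 ≈ -1.2365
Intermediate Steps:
E = 1540
t(J) = -61 (t(J) = 3 - (-2 - 6)² = 3 - 1*(-8)² = 3 - 1*64 = 3 - 64 = -61)
(-15621 + E)/((-40 - 67)² + t(52)) = (-15621 + 1540)/((-40 - 67)² - 61) = -14081/((-107)² - 61) = -14081/(11449 - 61) = -14081/11388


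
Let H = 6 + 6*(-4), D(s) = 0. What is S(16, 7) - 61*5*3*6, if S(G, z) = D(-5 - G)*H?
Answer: -5490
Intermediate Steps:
H = -18 (H = 6 - 24 = -18)
S(G, z) = 0 (S(G, z) = 0*(-18) = 0)
S(16, 7) - 61*5*3*6 = 0 - 61*5*3*6 = 0 - 915*6 = 0 - 61*90 = 0 - 5490 = -5490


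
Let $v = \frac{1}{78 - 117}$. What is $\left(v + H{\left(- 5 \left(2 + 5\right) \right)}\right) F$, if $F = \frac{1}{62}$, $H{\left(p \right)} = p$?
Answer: $- \frac{683}{1209} \approx -0.56493$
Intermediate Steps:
$v = - \frac{1}{39}$ ($v = \frac{1}{-39} = - \frac{1}{39} \approx -0.025641$)
$F = \frac{1}{62} \approx 0.016129$
$\left(v + H{\left(- 5 \left(2 + 5\right) \right)}\right) F = \left(- \frac{1}{39} - 5 \left(2 + 5\right)\right) \frac{1}{62} = \left(- \frac{1}{39} - 35\right) \frac{1}{62} = \left(- \frac{1366}{39}\right) \frac{1}{62} = - \frac{683}{1209}$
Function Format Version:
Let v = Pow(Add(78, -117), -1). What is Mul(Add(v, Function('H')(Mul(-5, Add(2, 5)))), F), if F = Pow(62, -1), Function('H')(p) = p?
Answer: Rational(-683, 1209) ≈ -0.56493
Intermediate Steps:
v = Rational(-1, 39) (v = Pow(-39, -1) = Rational(-1, 39) ≈ -0.025641)
F = Rational(1, 62) ≈ 0.016129
Mul(Add(v, Function('H')(Mul(-5, Add(2, 5)))), F) = Mul(Add(Rational(-1, 39), Mul(-5, Add(2, 5))), Rational(1, 62)) = Mul(Add(Rational(-1, 39), Mul(-5, 7)), Rational(1, 62)) = Mul(Add(Rational(-1, 39), -35), Rational(1, 62)) = Mul(Rational(-1366, 39), Rational(1, 62)) = Rational(-683, 1209)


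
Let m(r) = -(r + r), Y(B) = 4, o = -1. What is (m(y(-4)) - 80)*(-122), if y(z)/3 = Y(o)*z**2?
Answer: 56608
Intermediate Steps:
y(z) = 12*z**2 (y(z) = 3*(4*z**2) = 12*z**2)
m(r) = -2*r
(m(y(-4)) - 80)*(-122) = (-24*(-4)**2 - 80)*(-122) = (-24*16 - 80)*(-122) = (-2*192 - 80)*(-122) = (-384 - 80)*(-122) = -464*(-122) = 56608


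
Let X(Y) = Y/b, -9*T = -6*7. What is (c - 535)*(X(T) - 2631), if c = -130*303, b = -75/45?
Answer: 105154465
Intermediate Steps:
T = 14/3 (T = -(-2)*7/3 = -⅑*(-42) = 14/3 ≈ 4.6667)
b = -5/3 (b = -75*1/45 = -5/3 ≈ -1.6667)
X(Y) = -3*Y/5 (X(Y) = Y/(-5/3) = Y*(-⅗) = -3*Y/5)
c = -39390
(c - 535)*(X(T) - 2631) = (-39390 - 535)*(-⅗*14/3 - 2631) = -39925*(-14/5 - 2631) = -39925*(-13169/5) = 105154465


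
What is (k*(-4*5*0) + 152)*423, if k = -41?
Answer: 64296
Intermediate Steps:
(k*(-4*5*0) + 152)*423 = (-41*(-4*5)*0 + 152)*423 = (-(-820)*0 + 152)*423 = (-41*0 + 152)*423 = (0 + 152)*423 = 152*423 = 64296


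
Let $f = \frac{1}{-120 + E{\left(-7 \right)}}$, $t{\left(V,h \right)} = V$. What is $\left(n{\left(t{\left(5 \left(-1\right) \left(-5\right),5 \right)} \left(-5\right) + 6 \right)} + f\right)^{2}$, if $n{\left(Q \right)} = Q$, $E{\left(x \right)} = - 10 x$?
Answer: $\frac{35414401}{2500} \approx 14166.0$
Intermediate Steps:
$f = - \frac{1}{50}$ ($f = \frac{1}{-120 - -70} = \frac{1}{-120 + 70} = \frac{1}{-50} = - \frac{1}{50} \approx -0.02$)
$\left(n{\left(t{\left(5 \left(-1\right) \left(-5\right),5 \right)} \left(-5\right) + 6 \right)} + f\right)^{2} = \left(\left(5 \left(-1\right) \left(-5\right) \left(-5\right) + 6\right) - \frac{1}{50}\right)^{2} = \left(\left(\left(-5\right) \left(-5\right) \left(-5\right) + 6\right) - \frac{1}{50}\right)^{2} = \left(\left(25 \left(-5\right) + 6\right) - \frac{1}{50}\right)^{2} = \left(\left(-125 + 6\right) - \frac{1}{50}\right)^{2} = \left(-119 - \frac{1}{50}\right)^{2} = \left(- \frac{5951}{50}\right)^{2} = \frac{35414401}{2500}$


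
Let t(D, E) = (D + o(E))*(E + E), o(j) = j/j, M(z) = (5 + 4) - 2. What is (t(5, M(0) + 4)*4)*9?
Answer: 4752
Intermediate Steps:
M(z) = 7 (M(z) = 9 - 2 = 7)
o(j) = 1
t(D, E) = 2*E*(1 + D) (t(D, E) = (D + 1)*(E + E) = (1 + D)*(2*E) = 2*E*(1 + D))
(t(5, M(0) + 4)*4)*9 = ((2*(7 + 4)*(1 + 5))*4)*9 = ((2*11*6)*4)*9 = (132*4)*9 = 528*9 = 4752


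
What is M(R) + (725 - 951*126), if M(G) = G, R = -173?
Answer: -119274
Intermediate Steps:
M(R) + (725 - 951*126) = -173 + (725 - 951*126) = -173 + (725 - 119826) = -173 - 119101 = -119274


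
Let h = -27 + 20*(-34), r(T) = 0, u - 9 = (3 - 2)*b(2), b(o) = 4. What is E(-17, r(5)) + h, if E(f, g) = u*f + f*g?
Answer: -928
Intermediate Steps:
u = 13 (u = 9 + (3 - 2)*4 = 9 + 1*4 = 9 + 4 = 13)
E(f, g) = 13*f + f*g
h = -707 (h = -27 - 680 = -707)
E(-17, r(5)) + h = -17*(13 + 0) - 707 = -17*13 - 707 = -221 - 707 = -928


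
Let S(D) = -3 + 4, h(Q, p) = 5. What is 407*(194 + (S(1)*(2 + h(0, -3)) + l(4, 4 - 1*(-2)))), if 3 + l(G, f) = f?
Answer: 83028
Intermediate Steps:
S(D) = 1
l(G, f) = -3 + f
407*(194 + (S(1)*(2 + h(0, -3)) + l(4, 4 - 1*(-2)))) = 407*(194 + (1*(2 + 5) + (-3 + (4 - 1*(-2))))) = 407*(194 + (1*7 + (-3 + (4 + 2)))) = 407*(194 + (7 + (-3 + 6))) = 407*(194 + (7 + 3)) = 407*(194 + 10) = 407*204 = 83028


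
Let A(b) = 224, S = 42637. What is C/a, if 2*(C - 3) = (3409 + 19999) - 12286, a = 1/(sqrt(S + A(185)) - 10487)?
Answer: -58349668 + 5564*sqrt(42861) ≈ -5.7198e+7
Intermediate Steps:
a = 1/(-10487 + sqrt(42861)) (a = 1/(sqrt(42637 + 224) - 10487) = 1/(sqrt(42861) - 10487) = 1/(-10487 + sqrt(42861)) ≈ -9.7277e-5)
C = 5564 (C = 3 + ((3409 + 19999) - 12286)/2 = 3 + (23408 - 12286)/2 = 3 + (1/2)*11122 = 3 + 5561 = 5564)
C/a = 5564/(-10487/109934308 - sqrt(42861)/109934308)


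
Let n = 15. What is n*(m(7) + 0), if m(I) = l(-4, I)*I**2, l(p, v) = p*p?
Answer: 11760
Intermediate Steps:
l(p, v) = p**2
m(I) = 16*I**2 (m(I) = (-4)**2*I**2 = 16*I**2)
n*(m(7) + 0) = 15*(16*7**2 + 0) = 15*(16*49 + 0) = 15*(784 + 0) = 15*784 = 11760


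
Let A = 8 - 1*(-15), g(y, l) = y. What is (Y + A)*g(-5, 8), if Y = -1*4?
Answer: -95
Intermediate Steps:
Y = -4
A = 23 (A = 8 + 15 = 23)
(Y + A)*g(-5, 8) = (-4 + 23)*(-5) = 19*(-5) = -95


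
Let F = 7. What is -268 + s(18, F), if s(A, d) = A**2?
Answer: 56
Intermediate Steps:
-268 + s(18, F) = -268 + 18**2 = -268 + 324 = 56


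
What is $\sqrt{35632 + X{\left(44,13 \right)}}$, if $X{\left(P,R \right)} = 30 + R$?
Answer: $5 \sqrt{1427} \approx 188.88$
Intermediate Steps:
$\sqrt{35632 + X{\left(44,13 \right)}} = \sqrt{35632 + \left(30 + 13\right)} = \sqrt{35632 + 43} = \sqrt{35675} = 5 \sqrt{1427}$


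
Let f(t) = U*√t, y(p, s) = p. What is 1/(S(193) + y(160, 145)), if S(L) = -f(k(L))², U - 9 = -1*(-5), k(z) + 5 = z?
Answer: -1/36688 ≈ -2.7257e-5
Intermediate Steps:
k(z) = -5 + z
U = 14 (U = 9 - 1*(-5) = 9 + 5 = 14)
f(t) = 14*√t
S(L) = 980 - 196*L (S(L) = -(14*√(-5 + L))² = -(-980 + 196*L) = 980 - 196*L)
1/(S(193) + y(160, 145)) = 1/((980 - 196*193) + 160) = 1/((980 - 37828) + 160) = 1/(-36848 + 160) = 1/(-36688) = -1/36688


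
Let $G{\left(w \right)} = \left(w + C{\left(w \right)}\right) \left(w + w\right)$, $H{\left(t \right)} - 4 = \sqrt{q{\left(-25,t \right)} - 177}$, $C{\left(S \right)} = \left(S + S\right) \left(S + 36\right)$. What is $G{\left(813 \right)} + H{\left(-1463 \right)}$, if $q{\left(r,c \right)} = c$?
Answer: $2245972666 + 2 i \sqrt{410} \approx 2.246 \cdot 10^{9} + 40.497 i$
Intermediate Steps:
$C{\left(S \right)} = 2 S \left(36 + S\right)$
$H{\left(t \right)} = 4 + \sqrt{-177 + t}$ ($H{\left(t \right)} = 4 + \sqrt{t - 177} = 4 + \sqrt{-177 + t}$)
$G{\left(w \right)} = 2 w \left(w + 2 w \left(36 + w\right)\right)$ ($G{\left(w \right)} = \left(w + 2 w \left(36 + w\right)\right) \left(w + w\right) = \left(w + 2 w \left(36 + w\right)\right) 2 w = 2 w \left(w + 2 w \left(36 + w\right)\right)$)
$G{\left(813 \right)} + H{\left(-1463 \right)} = 813^{2} \left(146 + 4 \cdot 813\right) + \left(4 + \sqrt{-177 - 1463}\right) = 660969 \left(146 + 3252\right) + \left(4 + \sqrt{-1640}\right) = 660969 \cdot 3398 + \left(4 + 2 i \sqrt{410}\right) = 2245972662 + \left(4 + 2 i \sqrt{410}\right) = 2245972666 + 2 i \sqrt{410}$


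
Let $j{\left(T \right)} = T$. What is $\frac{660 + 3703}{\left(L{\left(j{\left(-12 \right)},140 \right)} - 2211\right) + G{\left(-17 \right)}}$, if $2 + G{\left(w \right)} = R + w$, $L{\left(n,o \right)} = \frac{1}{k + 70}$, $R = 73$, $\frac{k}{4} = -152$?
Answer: $- \frac{2347294}{1160467} \approx -2.0227$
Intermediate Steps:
$k = -608$ ($k = 4 \left(-152\right) = -608$)
$L{\left(n,o \right)} = - \frac{1}{538}$ ($L{\left(n,o \right)} = \frac{1}{-608 + 70} = \frac{1}{-538} = - \frac{1}{538}$)
$G{\left(w \right)} = 71 + w$ ($G{\left(w \right)} = -2 + \left(73 + w\right) = 71 + w$)
$\frac{660 + 3703}{\left(L{\left(j{\left(-12 \right)},140 \right)} - 2211\right) + G{\left(-17 \right)}} = \frac{660 + 3703}{\left(- \frac{1}{538} - 2211\right) + \left(71 - 17\right)} = \frac{4363}{\left(- \frac{1}{538} - 2211\right) + 54} = \frac{4363}{- \frac{1189519}{538} + 54} = \frac{4363}{- \frac{1160467}{538}} = 4363 \left(- \frac{538}{1160467}\right) = - \frac{2347294}{1160467}$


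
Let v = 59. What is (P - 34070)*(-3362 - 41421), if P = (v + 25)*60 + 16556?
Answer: 558623142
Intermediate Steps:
P = 21596 (P = (59 + 25)*60 + 16556 = 84*60 + 16556 = 5040 + 16556 = 21596)
(P - 34070)*(-3362 - 41421) = (21596 - 34070)*(-3362 - 41421) = -12474*(-44783) = 558623142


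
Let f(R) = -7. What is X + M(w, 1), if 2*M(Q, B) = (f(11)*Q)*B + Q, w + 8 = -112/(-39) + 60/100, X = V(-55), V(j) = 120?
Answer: 8683/65 ≈ 133.58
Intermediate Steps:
X = 120
w = -883/195 (w = -8 + (-112/(-39) + 60/100) = -8 + (-112*(-1/39) + 60*(1/100)) = -8 + (112/39 + ⅗) = -8 + 677/195 = -883/195 ≈ -4.5282)
M(Q, B) = Q/2 - 7*B*Q/2 (M(Q, B) = ((-7*Q)*B + Q)/2 = (-7*B*Q + Q)/2 = (Q - 7*B*Q)/2 = Q/2 - 7*B*Q/2)
X + M(w, 1) = 120 + (½)*(-883/195)*(1 - 7*1) = 120 + (½)*(-883/195)*(1 - 7) = 120 + (½)*(-883/195)*(-6) = 120 + 883/65 = 8683/65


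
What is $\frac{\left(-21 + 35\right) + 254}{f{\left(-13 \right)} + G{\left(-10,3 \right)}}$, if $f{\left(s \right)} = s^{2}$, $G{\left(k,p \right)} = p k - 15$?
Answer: $\frac{67}{31} \approx 2.1613$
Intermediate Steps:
$G{\left(k,p \right)} = -15 + k p$ ($G{\left(k,p \right)} = k p - 15 = -15 + k p$)
$\frac{\left(-21 + 35\right) + 254}{f{\left(-13 \right)} + G{\left(-10,3 \right)}} = \frac{\left(-21 + 35\right) + 254}{\left(-13\right)^{2} - 45} = \frac{14 + 254}{169 - 45} = \frac{268}{169 - 45} = \frac{268}{124} = 268 \cdot \frac{1}{124} = \frac{67}{31}$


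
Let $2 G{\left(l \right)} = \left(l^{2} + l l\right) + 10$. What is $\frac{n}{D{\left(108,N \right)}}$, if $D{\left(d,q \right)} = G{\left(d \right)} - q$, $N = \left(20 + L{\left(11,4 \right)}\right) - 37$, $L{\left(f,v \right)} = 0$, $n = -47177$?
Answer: $- \frac{47177}{11686} \approx -4.0371$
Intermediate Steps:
$G{\left(l \right)} = 5 + l^{2}$ ($G{\left(l \right)} = \frac{\left(l^{2} + l l\right) + 10}{2} = \frac{\left(l^{2} + l^{2}\right) + 10}{2} = \frac{2 l^{2} + 10}{2} = \frac{10 + 2 l^{2}}{2} = 5 + l^{2}$)
$N = -17$ ($N = \left(20 + 0\right) - 37 = 20 - 37 = -17$)
$D{\left(d,q \right)} = 5 + d^{2} - q$ ($D{\left(d,q \right)} = \left(5 + d^{2}\right) - q = 5 + d^{2} - q$)
$\frac{n}{D{\left(108,N \right)}} = - \frac{47177}{5 + 108^{2} - -17} = - \frac{47177}{5 + 11664 + 17} = - \frac{47177}{11686}$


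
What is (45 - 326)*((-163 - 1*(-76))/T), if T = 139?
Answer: 24447/139 ≈ 175.88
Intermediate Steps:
(45 - 326)*((-163 - 1*(-76))/T) = (45 - 326)*((-163 - 1*(-76))/139) = -281*(-163 + 76)/139 = -(-24447)/139 = -281*(-87/139) = 24447/139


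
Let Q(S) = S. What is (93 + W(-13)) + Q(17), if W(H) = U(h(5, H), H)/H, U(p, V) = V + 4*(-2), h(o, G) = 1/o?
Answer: 1451/13 ≈ 111.62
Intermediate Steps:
h(o, G) = 1/o
U(p, V) = -8 + V (U(p, V) = V - 8 = -8 + V)
W(H) = (-8 + H)/H
(93 + W(-13)) + Q(17) = (93 + (-8 - 13)/(-13)) + 17 = (93 - 1/13*(-21)) + 17 = (93 + 21/13) + 17 = 1230/13 + 17 = 1451/13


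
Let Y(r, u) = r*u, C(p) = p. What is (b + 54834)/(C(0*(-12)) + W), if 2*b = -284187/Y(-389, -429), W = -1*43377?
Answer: -6100407107/4825864758 ≈ -1.2641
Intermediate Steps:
W = -43377
b = -94729/111254 (b = (-284187/((-389*(-429))))/2 = (-284187/166881)/2 = (-284187*1/166881)/2 = (1/2)*(-94729/55627) = -94729/111254 ≈ -0.85147)
(b + 54834)/(C(0*(-12)) + W) = (-94729/111254 + 54834)/(0*(-12) - 43377) = 6100407107/(111254*(0 - 43377)) = (6100407107/111254)/(-43377) = (6100407107/111254)*(-1/43377) = -6100407107/4825864758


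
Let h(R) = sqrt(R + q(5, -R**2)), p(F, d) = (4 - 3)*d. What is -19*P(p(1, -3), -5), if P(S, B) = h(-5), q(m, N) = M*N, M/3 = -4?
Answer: -19*sqrt(295) ≈ -326.34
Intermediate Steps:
M = -12 (M = 3*(-4) = -12)
p(F, d) = d (p(F, d) = 1*d = d)
q(m, N) = -12*N
h(R) = sqrt(R + 12*R**2) (h(R) = sqrt(R - (-12)*R**2) = sqrt(R + 12*R**2))
P(S, B) = sqrt(295) (P(S, B) = sqrt(-5*(1 + 12*(-5))) = sqrt(-5*(1 - 60)) = sqrt(-5*(-59)) = sqrt(295))
-19*P(p(1, -3), -5) = -19*sqrt(295)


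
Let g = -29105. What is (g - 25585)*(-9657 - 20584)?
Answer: 1653880290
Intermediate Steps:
(g - 25585)*(-9657 - 20584) = (-29105 - 25585)*(-9657 - 20584) = -54690*(-30241) = 1653880290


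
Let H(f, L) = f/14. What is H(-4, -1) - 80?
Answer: -562/7 ≈ -80.286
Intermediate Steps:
H(f, L) = f/14 (H(f, L) = f*(1/14) = f/14)
H(-4, -1) - 80 = (1/14)*(-4) - 80 = -2/7 - 80 = -562/7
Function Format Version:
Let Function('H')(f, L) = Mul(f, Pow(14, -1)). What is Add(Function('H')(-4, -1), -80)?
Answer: Rational(-562, 7) ≈ -80.286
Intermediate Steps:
Function('H')(f, L) = Mul(Rational(1, 14), f) (Function('H')(f, L) = Mul(f, Rational(1, 14)) = Mul(Rational(1, 14), f))
Add(Function('H')(-4, -1), -80) = Add(Mul(Rational(1, 14), -4), -80) = Add(Rational(-2, 7), -80) = Rational(-562, 7)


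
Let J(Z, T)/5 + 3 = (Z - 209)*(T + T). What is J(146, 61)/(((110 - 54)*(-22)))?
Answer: 3495/112 ≈ 31.205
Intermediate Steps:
J(Z, T) = -15 + 10*T*(-209 + Z) (J(Z, T) = -15 + 5*((Z - 209)*(T + T)) = -15 + 5*((-209 + Z)*(2*T)) = -15 + 5*(2*T*(-209 + Z)) = -15 + 10*T*(-209 + Z))
J(146, 61)/(((110 - 54)*(-22))) = (-15 - 2090*61 + 10*61*146)/(((110 - 54)*(-22))) = (-15 - 127490 + 89060)/((56*(-22))) = -38445/(-1232) = -38445*(-1/1232) = 3495/112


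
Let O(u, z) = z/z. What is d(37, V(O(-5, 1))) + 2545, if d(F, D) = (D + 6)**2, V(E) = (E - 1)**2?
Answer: 2581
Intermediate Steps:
O(u, z) = 1
V(E) = (-1 + E)**2
d(F, D) = (6 + D)**2
d(37, V(O(-5, 1))) + 2545 = (6 + (-1 + 1)**2)**2 + 2545 = (6 + 0**2)**2 + 2545 = (6 + 0)**2 + 2545 = 6**2 + 2545 = 36 + 2545 = 2581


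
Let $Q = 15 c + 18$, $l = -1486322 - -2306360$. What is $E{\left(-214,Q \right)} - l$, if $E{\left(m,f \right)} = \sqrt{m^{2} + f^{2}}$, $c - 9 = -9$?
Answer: $-820038 + 2 \sqrt{11530} \approx -8.1982 \cdot 10^{5}$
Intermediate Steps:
$c = 0$ ($c = 9 - 9 = 0$)
$l = 820038$ ($l = -1486322 + 2306360 = 820038$)
$Q = 18$ ($Q = 15 \cdot 0 + 18 = 0 + 18 = 18$)
$E{\left(m,f \right)} = \sqrt{f^{2} + m^{2}}$
$E{\left(-214,Q \right)} - l = \sqrt{18^{2} + \left(-214\right)^{2}} - 820038 = \sqrt{324 + 45796} - 820038 = \sqrt{46120} - 820038 = 2 \sqrt{11530} - 820038 = -820038 + 2 \sqrt{11530}$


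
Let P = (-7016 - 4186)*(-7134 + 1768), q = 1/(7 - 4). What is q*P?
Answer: 20036644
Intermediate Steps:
q = 1/3 ≈ 0.33333
P = 60109932 (P = -11202*(-5366) = 60109932)
q*P = (1/3)*60109932 = 20036644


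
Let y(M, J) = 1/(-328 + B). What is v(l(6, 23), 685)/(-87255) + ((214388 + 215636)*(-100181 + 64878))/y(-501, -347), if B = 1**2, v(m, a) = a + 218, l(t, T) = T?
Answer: 20626383494407277/4155 ≈ 4.9642e+12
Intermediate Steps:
v(m, a) = 218 + a
B = 1
y(M, J) = -1/327 (y(M, J) = 1/(-328 + 1) = 1/(-327) = -1/327)
v(l(6, 23), 685)/(-87255) + ((214388 + 215636)*(-100181 + 64878))/y(-501, -347) = (218 + 685)/(-87255) + ((214388 + 215636)*(-100181 + 64878))/(-1/327) = 903*(-1/87255) + (430024*(-35303))*(-327) = -43/4155 - 15181137272*(-327) = -43/4155 + 4964231887944 = 20626383494407277/4155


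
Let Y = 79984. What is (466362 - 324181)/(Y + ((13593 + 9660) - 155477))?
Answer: -142181/52240 ≈ -2.7217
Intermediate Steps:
(466362 - 324181)/(Y + ((13593 + 9660) - 155477)) = (466362 - 324181)/(79984 + ((13593 + 9660) - 155477)) = 142181/(79984 + (23253 - 155477)) = 142181/(79984 - 132224) = 142181/(-52240) = 142181*(-1/52240) = -142181/52240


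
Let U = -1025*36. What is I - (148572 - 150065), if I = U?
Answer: -35407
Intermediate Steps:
U = -36900
I = -36900
I - (148572 - 150065) = -36900 - (148572 - 150065) = -36900 - 1*(-1493) = -36900 + 1493 = -35407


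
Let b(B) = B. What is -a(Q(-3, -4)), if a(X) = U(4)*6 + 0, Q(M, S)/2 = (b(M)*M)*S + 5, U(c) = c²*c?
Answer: -384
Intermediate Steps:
U(c) = c³
Q(M, S) = 10 + 2*S*M² (Q(M, S) = 2*((M*M)*S + 5) = 2*(M²*S + 5) = 2*(S*M² + 5) = 2*(5 + S*M²) = 10 + 2*S*M²)
a(X) = 384 (a(X) = 4³*6 + 0 = 64*6 + 0 = 384 + 0 = 384)
-a(Q(-3, -4)) = -1*384 = -384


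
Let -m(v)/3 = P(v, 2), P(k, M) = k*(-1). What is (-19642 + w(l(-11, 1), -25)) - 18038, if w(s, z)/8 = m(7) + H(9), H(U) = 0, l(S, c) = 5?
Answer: -37512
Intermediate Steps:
P(k, M) = -k
m(v) = 3*v (m(v) = -(-3)*v = 3*v)
w(s, z) = 168 (w(s, z) = 8*(3*7 + 0) = 8*(21 + 0) = 8*21 = 168)
(-19642 + w(l(-11, 1), -25)) - 18038 = (-19642 + 168) - 18038 = -19474 - 18038 = -37512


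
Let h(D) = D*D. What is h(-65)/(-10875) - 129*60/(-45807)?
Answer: -1458161/6642015 ≈ -0.21954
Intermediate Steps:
h(D) = D**2
h(-65)/(-10875) - 129*60/(-45807) = (-65)**2/(-10875) - 129*60/(-45807) = 4225*(-1/10875) - 7740*(-1/45807) = -169/435 + 2580/15269 = -1458161/6642015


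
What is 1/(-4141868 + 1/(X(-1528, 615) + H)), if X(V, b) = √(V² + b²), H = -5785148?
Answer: -138619767631192581008/574144779719096314433819409 + √2713009/574144779719096314433819409 ≈ -2.4144e-7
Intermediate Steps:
1/(-4141868 + 1/(X(-1528, 615) + H)) = 1/(-4141868 + 1/(√((-1528)² + 615²) - 5785148)) = 1/(-4141868 + 1/(√(2334784 + 378225) - 5785148)) = 1/(-4141868 + 1/(√2713009 - 5785148)) = 1/(-4141868 + 1/(-5785148 + √2713009))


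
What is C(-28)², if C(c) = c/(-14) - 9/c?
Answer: 4225/784 ≈ 5.3890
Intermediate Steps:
C(c) = -9/c - c/14 (C(c) = c*(-1/14) - 9/c = -c/14 - 9/c = -9/c - c/14)
C(-28)² = (-9/(-28) - 1/14*(-28))² = (-9*(-1/28) + 2)² = (9/28 + 2)² = (65/28)² = 4225/784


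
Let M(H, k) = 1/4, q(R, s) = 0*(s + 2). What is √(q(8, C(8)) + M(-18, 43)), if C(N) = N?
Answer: ½ ≈ 0.50000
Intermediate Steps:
q(R, s) = 0 (q(R, s) = 0*(2 + s) = 0)
M(H, k) = ¼
√(q(8, C(8)) + M(-18, 43)) = √(0 + ¼) = √(¼) = ½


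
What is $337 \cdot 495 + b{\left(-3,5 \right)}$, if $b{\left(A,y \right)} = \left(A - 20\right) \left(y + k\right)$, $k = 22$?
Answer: $166194$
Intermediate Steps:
$b{\left(A,y \right)} = \left(-20 + A\right) \left(22 + y\right)$ ($b{\left(A,y \right)} = \left(A - 20\right) \left(y + 22\right) = \left(-20 + A\right) \left(22 + y\right)$)
$337 \cdot 495 + b{\left(-3,5 \right)} = 337 \cdot 495 - 621 = 166815 - 621 = 166194$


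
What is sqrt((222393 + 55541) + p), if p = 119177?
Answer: sqrt(397111) ≈ 630.17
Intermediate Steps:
sqrt((222393 + 55541) + p) = sqrt((222393 + 55541) + 119177) = sqrt(277934 + 119177) = sqrt(397111)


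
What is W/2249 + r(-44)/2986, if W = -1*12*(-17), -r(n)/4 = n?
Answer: 502484/3357757 ≈ 0.14965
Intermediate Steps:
r(n) = -4*n
W = 204 (W = -12*(-17) = 204)
W/2249 + r(-44)/2986 = 204/2249 - 4*(-44)/2986 = 204*(1/2249) + 176*(1/2986) = 204/2249 + 88/1493 = 502484/3357757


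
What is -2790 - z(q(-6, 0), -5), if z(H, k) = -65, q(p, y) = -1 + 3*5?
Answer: -2725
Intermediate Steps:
q(p, y) = 14 (q(p, y) = -1 + 15 = 14)
-2790 - z(q(-6, 0), -5) = -2790 - 1*(-65) = -2790 + 65 = -2725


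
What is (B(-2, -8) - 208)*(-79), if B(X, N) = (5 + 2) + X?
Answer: 16037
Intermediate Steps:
B(X, N) = 7 + X
(B(-2, -8) - 208)*(-79) = ((7 - 2) - 208)*(-79) = (5 - 208)*(-79) = -203*(-79) = 16037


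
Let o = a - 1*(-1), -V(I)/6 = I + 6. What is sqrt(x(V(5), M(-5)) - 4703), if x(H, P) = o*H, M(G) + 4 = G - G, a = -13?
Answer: I*sqrt(3911) ≈ 62.538*I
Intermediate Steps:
M(G) = -4 (M(G) = -4 + (G - G) = -4 + 0 = -4)
V(I) = -36 - 6*I (V(I) = -6*(I + 6) = -6*(6 + I) = -36 - 6*I)
o = -12 (o = -13 - 1*(-1) = -13 + 1 = -12)
x(H, P) = -12*H
sqrt(x(V(5), M(-5)) - 4703) = sqrt(-12*(-36 - 6*5) - 4703) = sqrt(-12*(-36 - 30) - 4703) = sqrt(-12*(-66) - 4703) = sqrt(792 - 4703) = sqrt(-3911) = I*sqrt(3911)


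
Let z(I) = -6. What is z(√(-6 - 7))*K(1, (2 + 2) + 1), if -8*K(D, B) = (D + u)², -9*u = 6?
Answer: 1/12 ≈ 0.083333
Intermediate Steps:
u = -⅔ (u = -⅑*6 = -⅔ ≈ -0.66667)
K(D, B) = -(-⅔ + D)²/8 (K(D, B) = -(D - ⅔)²/8 = -(-⅔ + D)²/8)
z(√(-6 - 7))*K(1, (2 + 2) + 1) = -(-1)*(-2 + 3*1)²/12 = -(-1)*(-2 + 3)²/12 = -(-1)*1²/12 = -(-1)/12 = -6*(-1/72) = 1/12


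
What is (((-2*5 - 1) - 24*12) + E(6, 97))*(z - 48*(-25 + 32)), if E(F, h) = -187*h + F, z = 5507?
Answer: -95311872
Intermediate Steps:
E(F, h) = F - 187*h
(((-2*5 - 1) - 24*12) + E(6, 97))*(z - 48*(-25 + 32)) = (((-2*5 - 1) - 24*12) + (6 - 187*97))*(5507 - 48*(-25 + 32)) = (((-10 - 1) - 288) + (6 - 18139))*(5507 - 48*7) = ((-11 - 288) - 18133)*(5507 - 336) = (-299 - 18133)*5171 = -18432*5171 = -95311872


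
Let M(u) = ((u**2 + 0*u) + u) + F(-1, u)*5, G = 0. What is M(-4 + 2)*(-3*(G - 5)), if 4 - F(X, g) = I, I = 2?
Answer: 180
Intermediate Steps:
F(X, g) = 2 (F(X, g) = 4 - 1*2 = 4 - 2 = 2)
M(u) = 10 + u + u**2 (M(u) = ((u**2 + 0*u) + u) + 2*5 = ((u**2 + 0) + u) + 10 = (u**2 + u) + 10 = (u + u**2) + 10 = 10 + u + u**2)
M(-4 + 2)*(-3*(G - 5)) = (10 + (-4 + 2) + (-4 + 2)**2)*(-3*(0 - 5)) = (10 - 2 + (-2)**2)*(-3*(-5)) = (10 - 2 + 4)*15 = 12*15 = 180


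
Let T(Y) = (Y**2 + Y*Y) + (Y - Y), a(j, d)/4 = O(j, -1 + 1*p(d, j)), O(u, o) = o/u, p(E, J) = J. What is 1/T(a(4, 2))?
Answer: 1/18 ≈ 0.055556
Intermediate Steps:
a(j, d) = 4*(-1 + j)/j (a(j, d) = 4*((-1 + 1*j)/j) = 4*((-1 + j)/j) = 4*(-1 + j)/j)
T(Y) = 2*Y**2 (T(Y) = (Y**2 + Y**2) + 0 = 2*Y**2 + 0 = 2*Y**2)
1/T(a(4, 2)) = 1/(2*(4 - 4/4)**2) = 1/(2*(4 - 4*1/4)**2) = 1/(2*(4 - 1)**2) = 1/(2*3**2) = 1/(2*9) = 1/18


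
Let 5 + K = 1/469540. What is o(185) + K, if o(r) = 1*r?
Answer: 84517201/469540 ≈ 180.00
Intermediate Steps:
o(r) = r
K = -2347699/469540 (K = -5 + 1/469540 = -2347699/469540 ≈ -5.0000)
o(185) + K = 185 - 2347699/469540 = 84517201/469540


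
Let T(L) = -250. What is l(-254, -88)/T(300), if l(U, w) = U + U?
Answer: 254/125 ≈ 2.0320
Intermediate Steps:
l(U, w) = 2*U
l(-254, -88)/T(300) = (2*(-254))/(-250) = -508*(-1/250) = 254/125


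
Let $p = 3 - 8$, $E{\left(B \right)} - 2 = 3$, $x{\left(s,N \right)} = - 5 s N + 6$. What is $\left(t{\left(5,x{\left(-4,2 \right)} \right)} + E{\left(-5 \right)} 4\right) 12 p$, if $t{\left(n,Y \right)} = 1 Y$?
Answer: $-3960$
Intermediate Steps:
$x{\left(s,N \right)} = 6 - 5 N s$ ($x{\left(s,N \right)} = - 5 N s + 6 = 6 - 5 N s$)
$E{\left(B \right)} = 5$ ($E{\left(B \right)} = 2 + 3 = 5$)
$t{\left(n,Y \right)} = Y$
$p = -5$ ($p = 3 - 8 = -5$)
$\left(t{\left(5,x{\left(-4,2 \right)} \right)} + E{\left(-5 \right)} 4\right) 12 p = \left(\left(6 - 10 \left(-4\right)\right) + 5 \cdot 4\right) 12 \left(-5\right) = \left(\left(6 + 40\right) + 20\right) 12 \left(-5\right) = \left(46 + 20\right) 12 \left(-5\right) = 66 \cdot 12 \left(-5\right) = 792 \left(-5\right) = -3960$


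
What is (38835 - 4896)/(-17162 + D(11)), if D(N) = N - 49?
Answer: -33939/17200 ≈ -1.9732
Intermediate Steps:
D(N) = -49 + N
(38835 - 4896)/(-17162 + D(11)) = (38835 - 4896)/(-17162 + (-49 + 11)) = 33939/(-17162 - 38) = 33939/(-17200) = 33939*(-1/17200) = -33939/17200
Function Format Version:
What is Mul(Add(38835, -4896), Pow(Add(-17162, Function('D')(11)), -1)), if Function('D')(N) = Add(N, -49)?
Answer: Rational(-33939, 17200) ≈ -1.9732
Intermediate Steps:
Function('D')(N) = Add(-49, N)
Mul(Add(38835, -4896), Pow(Add(-17162, Function('D')(11)), -1)) = Mul(Add(38835, -4896), Pow(Add(-17162, Add(-49, 11)), -1)) = Mul(33939, Pow(Add(-17162, -38), -1)) = Mul(33939, Pow(-17200, -1)) = Mul(33939, Rational(-1, 17200)) = Rational(-33939, 17200)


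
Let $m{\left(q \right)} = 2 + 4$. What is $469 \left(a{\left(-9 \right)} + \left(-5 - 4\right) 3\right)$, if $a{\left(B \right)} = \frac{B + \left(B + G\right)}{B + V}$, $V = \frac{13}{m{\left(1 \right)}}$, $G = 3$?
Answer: $- \frac{476973}{41} \approx -11633.0$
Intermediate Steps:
$m{\left(q \right)} = 6$
$V = \frac{13}{6} \approx 2.1667$
$a{\left(B \right)} = \frac{3 + 2 B}{\frac{13}{6} + B}$ ($a{\left(B \right)} = \frac{B + \left(B + 3\right)}{B + \frac{13}{6}} = \frac{B + \left(3 + B\right)}{\frac{13}{6} + B} = \frac{3 + 2 B}{\frac{13}{6} + B}$)
$469 \left(a{\left(-9 \right)} + \left(-5 - 4\right) 3\right) = 469 \left(\frac{6 \left(3 + 2 \left(-9\right)\right)}{13 + 6 \left(-9\right)} + \left(-5 - 4\right) 3\right) = 469 \left(\frac{6 \left(3 - 18\right)}{13 - 54} - 27\right) = 469 \left(6 \frac{1}{-41} \left(-15\right) - 27\right) = 469 \left(6 \left(- \frac{1}{41}\right) \left(-15\right) - 27\right) = 469 \left(\frac{90}{41} - 27\right) = 469 \left(- \frac{1017}{41}\right) = - \frac{476973}{41}$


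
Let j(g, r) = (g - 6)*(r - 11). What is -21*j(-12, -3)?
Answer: -5292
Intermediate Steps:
j(g, r) = (-11 + r)*(-6 + g) (j(g, r) = (-6 + g)*(-11 + r) = (-11 + r)*(-6 + g))
-21*j(-12, -3) = -21*(66 - 11*(-12) - 6*(-3) - 12*(-3)) = -21*(66 + 132 + 18 + 36) = -21*252 = -5292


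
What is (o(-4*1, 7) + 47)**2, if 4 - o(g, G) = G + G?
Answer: 1369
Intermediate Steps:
o(g, G) = 4 - 2*G (o(g, G) = 4 - (G + G) = 4 - 2*G)
(o(-4*1, 7) + 47)**2 = ((4 - 2*7) + 47)**2 = ((4 - 14) + 47)**2 = (-10 + 47)**2 = 37**2 = 1369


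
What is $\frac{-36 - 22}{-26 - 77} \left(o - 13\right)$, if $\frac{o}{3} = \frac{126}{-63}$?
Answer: $- \frac{1102}{103} \approx -10.699$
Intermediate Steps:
$o = -6$ ($o = 3 \frac{126}{-63} = 3 \cdot 126 \left(- \frac{1}{63}\right) = 3 \left(-2\right) = -6$)
$\frac{-36 - 22}{-26 - 77} \left(o - 13\right) = \frac{-36 - 22}{-26 - 77} \left(-6 - 13\right) = - \frac{58}{-103} \left(-19\right) = \left(-58\right) \left(- \frac{1}{103}\right) \left(-19\right) = \frac{58}{103} \left(-19\right) = - \frac{1102}{103}$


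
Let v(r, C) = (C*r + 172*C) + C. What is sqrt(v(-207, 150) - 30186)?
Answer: I*sqrt(35286) ≈ 187.85*I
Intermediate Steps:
v(r, C) = 173*C + C*r (v(r, C) = (172*C + C*r) + C = 173*C + C*r)
sqrt(v(-207, 150) - 30186) = sqrt(150*(173 - 207) - 30186) = sqrt(150*(-34) - 30186) = sqrt(-5100 - 30186) = sqrt(-35286) = I*sqrt(35286)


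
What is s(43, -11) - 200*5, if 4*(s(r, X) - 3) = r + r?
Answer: -1951/2 ≈ -975.50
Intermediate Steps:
s(r, X) = 3 + r/2 (s(r, X) = 3 + (r + r)/4 = 3 + (2*r)/4 = 3 + r/2)
s(43, -11) - 200*5 = (3 + (1/2)*43) - 200*5 = (3 + 43/2) - 1*1000 = 49/2 - 1000 = -1951/2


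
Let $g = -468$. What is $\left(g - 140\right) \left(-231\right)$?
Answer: $140448$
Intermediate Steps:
$\left(g - 140\right) \left(-231\right) = \left(-468 - 140\right) \left(-231\right) = \left(-608\right) \left(-231\right) = 140448$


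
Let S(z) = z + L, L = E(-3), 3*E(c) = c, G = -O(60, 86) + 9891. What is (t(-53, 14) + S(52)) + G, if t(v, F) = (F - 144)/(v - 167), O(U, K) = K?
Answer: 216845/22 ≈ 9856.6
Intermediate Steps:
t(v, F) = (-144 + F)/(-167 + v)
G = 9805 (G = -1*86 + 9891 = -86 + 9891 = 9805)
E(c) = c/3
L = -1 (L = (⅓)*(-3) = -1)
S(z) = -1 + z (S(z) = z - 1 = -1 + z)
(t(-53, 14) + S(52)) + G = ((-144 + 14)/(-167 - 53) + (-1 + 52)) + 9805 = (-130/(-220) + 51) + 9805 = (-1/220*(-130) + 51) + 9805 = (13/22 + 51) + 9805 = 1135/22 + 9805 = 216845/22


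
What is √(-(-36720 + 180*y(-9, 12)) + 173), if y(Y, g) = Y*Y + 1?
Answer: √22133 ≈ 148.77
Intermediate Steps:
y(Y, g) = 1 + Y² (y(Y, g) = Y² + 1 = 1 + Y²)
√(-(-36720 + 180*y(-9, 12)) + 173) = √(-(-36540 + 14580) + 173) = √(-180/(1/((1 + 81) - 204)) + 173) = √(-180/(1/(82 - 204)) + 173) = √(-180/(1/(-122)) + 173) = √(-180/(-1/122) + 173) = √(-180*(-122) + 173) = √(21960 + 173) = √22133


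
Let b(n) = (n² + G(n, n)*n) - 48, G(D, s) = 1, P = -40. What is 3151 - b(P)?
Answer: 1639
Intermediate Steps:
b(n) = -48 + n + n² (b(n) = (n² + 1*n) - 48 = (n² + n) - 48 = (n + n²) - 48 = -48 + n + n²)
3151 - b(P) = 3151 - (-48 - 40 + (-40)²) = 3151 - (-48 - 40 + 1600) = 3151 - 1*1512 = 3151 - 1512 = 1639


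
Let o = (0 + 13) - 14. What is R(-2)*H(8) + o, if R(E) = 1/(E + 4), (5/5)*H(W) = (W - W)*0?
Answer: -1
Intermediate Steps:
H(W) = 0 (H(W) = (W - W)*0 = 0*0 = 0)
o = -1 (o = 13 - 14 = -1)
R(E) = 1/(4 + E)
R(-2)*H(8) + o = 0/(4 - 2) - 1 = 0/2 - 1 = (1/2)*0 - 1 = 0 - 1 = -1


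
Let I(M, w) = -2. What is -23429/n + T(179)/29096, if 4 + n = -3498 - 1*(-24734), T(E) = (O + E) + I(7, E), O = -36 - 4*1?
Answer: -84847675/77220784 ≈ -1.0988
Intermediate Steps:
O = -40 (O = -36 - 4 = -40)
T(E) = -42 + E (T(E) = (-40 + E) - 2 = -42 + E)
n = 21232 (n = -4 + (-3498 - 1*(-24734)) = -4 + (-3498 + 24734) = -4 + 21236 = 21232)
-23429/n + T(179)/29096 = -23429/21232 + (-42 + 179)/29096 = -23429*1/21232 + 137*(1/29096) = -23429/21232 + 137/29096 = -84847675/77220784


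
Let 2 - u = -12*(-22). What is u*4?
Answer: -1048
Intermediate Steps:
u = -262 (u = 2 - (-12)*(-22) = 2 - 1*264 = 2 - 264 = -262)
u*4 = -262*4 = -1048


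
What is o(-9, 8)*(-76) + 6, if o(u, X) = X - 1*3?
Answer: -374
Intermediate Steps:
o(u, X) = -3 + X (o(u, X) = X - 3 = -3 + X)
o(-9, 8)*(-76) + 6 = (-3 + 8)*(-76) + 6 = 5*(-76) + 6 = -380 + 6 = -374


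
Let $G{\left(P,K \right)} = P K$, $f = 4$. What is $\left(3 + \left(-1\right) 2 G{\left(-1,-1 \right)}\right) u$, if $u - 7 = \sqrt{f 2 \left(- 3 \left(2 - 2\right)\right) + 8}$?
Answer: $7 + 2 \sqrt{2} \approx 9.8284$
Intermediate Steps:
$G{\left(P,K \right)} = K P$
$u = 7 + 2 \sqrt{2}$ ($u = 7 + \sqrt{4 \cdot 2 \left(- 3 \left(2 - 2\right)\right) + 8} = 7 + \sqrt{8 \left(\left(-3\right) 0\right) + 8} = 7 + \sqrt{8 \cdot 0 + 8} = 7 + \sqrt{0 + 8} = 7 + \sqrt{8} = 7 + 2 \sqrt{2} \approx 9.8284$)
$\left(3 + \left(-1\right) 2 G{\left(-1,-1 \right)}\right) u = \left(3 + \left(-1\right) 2 \left(\left(-1\right) \left(-1\right)\right)\right) \left(7 + 2 \sqrt{2}\right) = \left(3 - 2\right) \left(7 + 2 \sqrt{2}\right) = 1 \left(7 + 2 \sqrt{2}\right) = 7 + 2 \sqrt{2}$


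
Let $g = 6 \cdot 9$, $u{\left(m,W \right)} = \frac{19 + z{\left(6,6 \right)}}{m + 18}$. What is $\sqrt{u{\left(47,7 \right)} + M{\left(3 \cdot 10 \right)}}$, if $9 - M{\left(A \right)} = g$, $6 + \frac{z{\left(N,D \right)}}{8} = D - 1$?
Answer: $\frac{i \sqrt{189410}}{65} \approx 6.6956 i$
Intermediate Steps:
$z{\left(N,D \right)} = -56 + 8 D$ ($z{\left(N,D \right)} = -48 + 8 \left(D - 1\right) = -48 + 8 \left(-1 + D\right) = -48 + \left(-8 + 8 D\right) = -56 + 8 D$)
$u{\left(m,W \right)} = \frac{11}{18 + m}$ ($u{\left(m,W \right)} = \frac{19 + \left(-56 + 8 \cdot 6\right)}{m + 18} = \frac{19 + \left(-56 + 48\right)}{18 + m} = \frac{19 - 8}{18 + m} = \frac{11}{18 + m}$)
$g = 54$
$M{\left(A \right)} = -45$ ($M{\left(A \right)} = 9 - 54 = -45$)
$\sqrt{u{\left(47,7 \right)} + M{\left(3 \cdot 10 \right)}} = \sqrt{\frac{11}{18 + 47} - 45} = \sqrt{\frac{11}{65} - 45} = \sqrt{- \frac{2914}{65}} = \frac{i \sqrt{189410}}{65}$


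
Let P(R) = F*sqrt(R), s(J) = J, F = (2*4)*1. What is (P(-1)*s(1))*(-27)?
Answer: -216*I ≈ -216.0*I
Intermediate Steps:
F = 8 (F = 8*1 = 8)
P(R) = 8*sqrt(R)
(P(-1)*s(1))*(-27) = ((8*sqrt(-1))*1)*(-27) = ((8*I)*1)*(-27) = (8*I)*(-27) = -216*I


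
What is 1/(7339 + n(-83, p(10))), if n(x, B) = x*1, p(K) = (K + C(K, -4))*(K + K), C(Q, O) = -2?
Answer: 1/7256 ≈ 0.00013782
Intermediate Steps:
p(K) = 2*K*(-2 + K) (p(K) = (K - 2)*(K + K) = (-2 + K)*(2*K) = 2*K*(-2 + K))
n(x, B) = x
1/(7339 + n(-83, p(10))) = 1/(7339 - 83) = 1/7256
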